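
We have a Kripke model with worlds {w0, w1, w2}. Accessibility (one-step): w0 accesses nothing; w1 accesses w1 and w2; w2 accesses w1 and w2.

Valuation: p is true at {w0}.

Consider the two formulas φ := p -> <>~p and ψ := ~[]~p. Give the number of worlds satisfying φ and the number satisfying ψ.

2 and 0

For p -> <>~p:
w0: p is T, <>~p is F. ✗
w1: p is F, <>~p is T. ✓
w2: p is F, <>~p is T. ✓
— 2 worlds.
For ~[]~p:
w0: []~p is T. ✗
w1: []~p is T. ✗
w2: []~p is T. ✗
— 0 worlds.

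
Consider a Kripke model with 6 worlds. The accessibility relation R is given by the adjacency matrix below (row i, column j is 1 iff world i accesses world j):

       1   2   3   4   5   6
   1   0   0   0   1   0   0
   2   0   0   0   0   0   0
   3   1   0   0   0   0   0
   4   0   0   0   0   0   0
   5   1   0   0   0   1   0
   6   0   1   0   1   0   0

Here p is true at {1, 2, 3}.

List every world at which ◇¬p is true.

1: successors {4}; ¬p there: 4:T. ✓
2: no successors, so ◇¬p fails. ✗
3: successors {1}; ¬p there: 1:F. ✗
4: no successors, so ◇¬p fails. ✗
5: successors {1, 5}; ¬p there: 1:F, 5:T. ✓
6: successors {2, 4}; ¬p there: 2:F, 4:T. ✓

{1, 5, 6}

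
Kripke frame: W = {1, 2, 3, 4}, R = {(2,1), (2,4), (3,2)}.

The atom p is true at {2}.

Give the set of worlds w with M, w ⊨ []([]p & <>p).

{1, 4}

1: no successors, so []([]p & <>p) holds vacuously. ✓
2: successors {1, 4}; []p & <>p there: 1:F, 4:F. ✗
3: successors {2}; []p & <>p there: 2:F. ✗
4: no successors, so []([]p & <>p) holds vacuously. ✓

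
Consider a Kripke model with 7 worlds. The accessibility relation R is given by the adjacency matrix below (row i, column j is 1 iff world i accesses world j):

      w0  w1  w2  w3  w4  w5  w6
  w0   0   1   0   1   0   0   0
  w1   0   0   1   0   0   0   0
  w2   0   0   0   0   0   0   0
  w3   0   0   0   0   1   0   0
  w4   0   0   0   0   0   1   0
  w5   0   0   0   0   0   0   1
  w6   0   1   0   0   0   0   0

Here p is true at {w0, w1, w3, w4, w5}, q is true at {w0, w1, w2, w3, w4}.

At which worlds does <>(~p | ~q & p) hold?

{w1, w4, w5}

w0: successors {w1, w3}; ~p | ~q & p there: w1:F, w3:F. ✗
w1: successors {w2}; ~p | ~q & p there: w2:T. ✓
w2: no successors, so <>(~p | ~q & p) fails. ✗
w3: successors {w4}; ~p | ~q & p there: w4:F. ✗
w4: successors {w5}; ~p | ~q & p there: w5:T. ✓
w5: successors {w6}; ~p | ~q & p there: w6:T. ✓
w6: successors {w1}; ~p | ~q & p there: w1:F. ✗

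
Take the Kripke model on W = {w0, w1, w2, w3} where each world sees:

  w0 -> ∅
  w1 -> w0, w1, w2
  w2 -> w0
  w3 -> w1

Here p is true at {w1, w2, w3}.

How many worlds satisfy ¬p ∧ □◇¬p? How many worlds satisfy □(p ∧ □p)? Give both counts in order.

For ¬p ∧ □◇¬p:
w0: ¬p is T, □◇¬p is T. ✓
w1: ¬p is F, □◇¬p is F. ✗
w2: ¬p is F, □◇¬p is F. ✗
w3: ¬p is F, □◇¬p is T. ✗
— 1 world.
For □(p ∧ □p):
w0: no successors, so □(p ∧ □p) holds vacuously. ✓
w1: successors {w0, w1, w2}; p ∧ □p there: w0:F, w1:F, w2:F. ✗
w2: successors {w0}; p ∧ □p there: w0:F. ✗
w3: successors {w1}; p ∧ □p there: w1:F. ✗
— 1 world.

1 and 1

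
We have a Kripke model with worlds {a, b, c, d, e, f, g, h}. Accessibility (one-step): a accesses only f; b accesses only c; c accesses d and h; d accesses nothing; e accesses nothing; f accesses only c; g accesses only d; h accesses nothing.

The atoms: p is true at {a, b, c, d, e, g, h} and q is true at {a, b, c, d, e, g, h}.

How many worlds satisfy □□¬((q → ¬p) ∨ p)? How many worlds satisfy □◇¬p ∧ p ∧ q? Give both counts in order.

5 and 3

For □□¬((q → ¬p) ∨ p):
a: successors {f}; □¬((q → ¬p) ∨ p) there: f:F. ✗
b: successors {c}; □¬((q → ¬p) ∨ p) there: c:F. ✗
c: successors {d, h}; □¬((q → ¬p) ∨ p) there: d:T, h:T. ✓
d: no successors, so □□¬((q → ¬p) ∨ p) holds vacuously. ✓
e: no successors, so □□¬((q → ¬p) ∨ p) holds vacuously. ✓
f: successors {c}; □¬((q → ¬p) ∨ p) there: c:F. ✗
g: successors {d}; □¬((q → ¬p) ∨ p) there: d:T. ✓
h: no successors, so □□¬((q → ¬p) ∨ p) holds vacuously. ✓
— 5 worlds.
For □◇¬p ∧ p ∧ q:
a: □◇¬p is F, p ∧ q is T. ✗
b: □◇¬p is F, p ∧ q is T. ✗
c: □◇¬p is F, p ∧ q is T. ✗
d: □◇¬p is T, p ∧ q is T. ✓
e: □◇¬p is T, p ∧ q is T. ✓
f: □◇¬p is F, p ∧ q is F. ✗
g: □◇¬p is F, p ∧ q is T. ✗
h: □◇¬p is T, p ∧ q is T. ✓
— 3 worlds.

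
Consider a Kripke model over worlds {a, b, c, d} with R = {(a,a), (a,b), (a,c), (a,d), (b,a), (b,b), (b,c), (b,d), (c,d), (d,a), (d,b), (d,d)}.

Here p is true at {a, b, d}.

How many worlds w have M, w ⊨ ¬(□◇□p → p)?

1

a: □◇□p → p is T. ✗
b: □◇□p → p is T. ✗
c: □◇□p → p is F. ✓
d: □◇□p → p is T. ✗
Satisfying worlds: {c}.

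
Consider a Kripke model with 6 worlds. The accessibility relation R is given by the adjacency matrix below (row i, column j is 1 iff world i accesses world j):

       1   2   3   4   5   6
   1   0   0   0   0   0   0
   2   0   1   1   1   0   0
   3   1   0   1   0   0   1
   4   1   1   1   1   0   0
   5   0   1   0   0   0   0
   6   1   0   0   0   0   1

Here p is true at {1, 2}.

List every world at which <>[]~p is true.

{3, 4, 6}

1: no successors, so <>[]~p fails. ✗
2: successors {2, 3, 4}; []~p there: 2:F, 3:F, 4:F. ✗
3: successors {1, 3, 6}; []~p there: 1:T, 3:F, 6:F. ✓
4: successors {1, 2, 3, 4}; []~p there: 1:T, 2:F, 3:F, 4:F. ✓
5: successors {2}; []~p there: 2:F. ✗
6: successors {1, 6}; []~p there: 1:T, 6:F. ✓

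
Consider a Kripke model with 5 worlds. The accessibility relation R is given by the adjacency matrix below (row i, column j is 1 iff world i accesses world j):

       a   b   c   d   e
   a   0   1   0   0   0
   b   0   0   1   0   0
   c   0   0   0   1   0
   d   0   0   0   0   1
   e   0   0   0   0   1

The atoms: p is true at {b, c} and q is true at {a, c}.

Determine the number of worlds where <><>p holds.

1

a: successors {b}; <>p there: b:T. ✓
b: successors {c}; <>p there: c:F. ✗
c: successors {d}; <>p there: d:F. ✗
d: successors {e}; <>p there: e:F. ✗
e: successors {e}; <>p there: e:F. ✗
Satisfying worlds: {a}.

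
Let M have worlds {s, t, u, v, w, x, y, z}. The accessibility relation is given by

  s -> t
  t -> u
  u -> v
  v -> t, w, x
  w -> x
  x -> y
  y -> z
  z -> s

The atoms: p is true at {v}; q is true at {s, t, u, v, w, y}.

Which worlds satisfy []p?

s: successors {t}; p there: t:F. ✗
t: successors {u}; p there: u:F. ✗
u: successors {v}; p there: v:T. ✓
v: successors {t, w, x}; p there: t:F, w:F, x:F. ✗
w: successors {x}; p there: x:F. ✗
x: successors {y}; p there: y:F. ✗
y: successors {z}; p there: z:F. ✗
z: successors {s}; p there: s:F. ✗

{u}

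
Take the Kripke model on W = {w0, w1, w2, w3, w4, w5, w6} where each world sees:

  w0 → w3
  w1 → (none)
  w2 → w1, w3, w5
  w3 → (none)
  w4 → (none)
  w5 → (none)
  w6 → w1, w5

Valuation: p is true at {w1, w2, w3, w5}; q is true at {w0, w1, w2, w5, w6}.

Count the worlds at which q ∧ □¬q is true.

3

w0: q is T, □¬q is T. ✓
w1: q is T, □¬q is T. ✓
w2: q is T, □¬q is F. ✗
w3: q is F, □¬q is T. ✗
w4: q is F, □¬q is T. ✗
w5: q is T, □¬q is T. ✓
w6: q is T, □¬q is F. ✗
Satisfying worlds: {w0, w1, w5}.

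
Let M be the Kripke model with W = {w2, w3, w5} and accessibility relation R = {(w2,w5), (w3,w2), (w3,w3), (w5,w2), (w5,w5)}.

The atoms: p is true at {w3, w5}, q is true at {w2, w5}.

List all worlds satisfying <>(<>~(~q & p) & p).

{w2, w3, w5}

w2: successors {w5}; <>~(~q & p) & p there: w5:T. ✓
w3: successors {w2, w3}; <>~(~q & p) & p there: w2:F, w3:T. ✓
w5: successors {w2, w5}; <>~(~q & p) & p there: w2:F, w5:T. ✓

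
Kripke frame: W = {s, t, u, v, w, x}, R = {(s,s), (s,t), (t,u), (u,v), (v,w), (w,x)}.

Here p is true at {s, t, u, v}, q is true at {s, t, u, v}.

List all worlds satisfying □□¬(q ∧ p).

{u, v, w, x}

s: successors {s, t}; □¬(q ∧ p) there: s:F, t:F. ✗
t: successors {u}; □¬(q ∧ p) there: u:F. ✗
u: successors {v}; □¬(q ∧ p) there: v:T. ✓
v: successors {w}; □¬(q ∧ p) there: w:T. ✓
w: successors {x}; □¬(q ∧ p) there: x:T. ✓
x: no successors, so □□¬(q ∧ p) holds vacuously. ✓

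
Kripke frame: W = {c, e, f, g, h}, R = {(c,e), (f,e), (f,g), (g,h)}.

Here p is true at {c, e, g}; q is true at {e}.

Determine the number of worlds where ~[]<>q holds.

3

c: []<>q is F. ✓
e: []<>q is T. ✗
f: []<>q is F. ✓
g: []<>q is F. ✓
h: []<>q is T. ✗
Satisfying worlds: {c, f, g}.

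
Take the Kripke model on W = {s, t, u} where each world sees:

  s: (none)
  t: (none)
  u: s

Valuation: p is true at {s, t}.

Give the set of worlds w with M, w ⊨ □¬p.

s: no successors, so □¬p holds vacuously. ✓
t: no successors, so □¬p holds vacuously. ✓
u: successors {s}; ¬p there: s:F. ✗

{s, t}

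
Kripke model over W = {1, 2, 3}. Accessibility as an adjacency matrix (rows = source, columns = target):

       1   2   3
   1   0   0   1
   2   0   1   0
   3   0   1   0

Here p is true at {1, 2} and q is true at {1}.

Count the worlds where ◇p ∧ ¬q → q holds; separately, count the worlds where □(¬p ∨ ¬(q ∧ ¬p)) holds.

1 and 3

For ◇p ∧ ¬q → q:
1: ◇p ∧ ¬q is F, q is T. ✓
2: ◇p ∧ ¬q is T, q is F. ✗
3: ◇p ∧ ¬q is T, q is F. ✗
— 1 world.
For □(¬p ∨ ¬(q ∧ ¬p)):
1: successors {3}; ¬p ∨ ¬(q ∧ ¬p) there: 3:T. ✓
2: successors {2}; ¬p ∨ ¬(q ∧ ¬p) there: 2:T. ✓
3: successors {2}; ¬p ∨ ¬(q ∧ ¬p) there: 2:T. ✓
— 3 worlds.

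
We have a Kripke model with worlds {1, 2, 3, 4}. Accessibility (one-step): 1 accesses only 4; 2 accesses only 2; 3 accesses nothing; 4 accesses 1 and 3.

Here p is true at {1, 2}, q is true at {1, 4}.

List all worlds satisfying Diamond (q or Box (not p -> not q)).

{1, 2, 4}

1: successors {4}; q or Box (not p -> not q) there: 4:T. ✓
2: successors {2}; q or Box (not p -> not q) there: 2:T. ✓
3: no successors, so Diamond (q or Box (not p -> not q)) fails. ✗
4: successors {1, 3}; q or Box (not p -> not q) there: 1:T, 3:T. ✓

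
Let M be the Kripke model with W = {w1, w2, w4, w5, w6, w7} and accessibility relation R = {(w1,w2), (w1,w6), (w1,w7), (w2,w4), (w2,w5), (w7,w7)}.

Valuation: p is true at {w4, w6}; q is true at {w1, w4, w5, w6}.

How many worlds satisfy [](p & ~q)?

w1: successors {w2, w6, w7}; p & ~q there: w2:F, w6:F, w7:F. ✗
w2: successors {w4, w5}; p & ~q there: w4:F, w5:F. ✗
w4: no successors, so [](p & ~q) holds vacuously. ✓
w5: no successors, so [](p & ~q) holds vacuously. ✓
w6: no successors, so [](p & ~q) holds vacuously. ✓
w7: successors {w7}; p & ~q there: w7:F. ✗
Satisfying worlds: {w4, w5, w6}.

3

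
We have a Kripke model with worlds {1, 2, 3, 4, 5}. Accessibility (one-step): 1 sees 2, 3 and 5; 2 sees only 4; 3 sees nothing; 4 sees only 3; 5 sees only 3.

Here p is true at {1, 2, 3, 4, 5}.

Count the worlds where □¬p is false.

4

1: successors {2, 3, 5}; ¬p there: 2:F, 3:F, 5:F. ✗
2: successors {4}; ¬p there: 4:F. ✗
3: no successors, so □¬p holds vacuously. ✓
4: successors {3}; ¬p there: 3:F. ✗
5: successors {3}; ¬p there: 3:F. ✗
Satisfying worlds: {3}.
So □¬p fails at the other 4 worlds.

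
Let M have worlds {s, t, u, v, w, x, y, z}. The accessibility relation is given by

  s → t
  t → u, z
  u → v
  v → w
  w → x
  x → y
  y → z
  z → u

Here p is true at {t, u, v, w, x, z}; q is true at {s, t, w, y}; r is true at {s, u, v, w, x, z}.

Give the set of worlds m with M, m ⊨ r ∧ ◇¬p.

s: r is T, ◇¬p is F. ✗
t: r is F, ◇¬p is F. ✗
u: r is T, ◇¬p is F. ✗
v: r is T, ◇¬p is F. ✗
w: r is T, ◇¬p is F. ✗
x: r is T, ◇¬p is T. ✓
y: r is F, ◇¬p is F. ✗
z: r is T, ◇¬p is F. ✗

{x}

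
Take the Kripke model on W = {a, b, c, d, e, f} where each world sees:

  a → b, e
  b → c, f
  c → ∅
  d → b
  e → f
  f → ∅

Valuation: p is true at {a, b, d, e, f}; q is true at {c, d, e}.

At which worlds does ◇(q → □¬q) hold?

a: successors {b, e}; q → □¬q there: b:T, e:T. ✓
b: successors {c, f}; q → □¬q there: c:T, f:T. ✓
c: no successors, so ◇(q → □¬q) fails. ✗
d: successors {b}; q → □¬q there: b:T. ✓
e: successors {f}; q → □¬q there: f:T. ✓
f: no successors, so ◇(q → □¬q) fails. ✗

{a, b, d, e}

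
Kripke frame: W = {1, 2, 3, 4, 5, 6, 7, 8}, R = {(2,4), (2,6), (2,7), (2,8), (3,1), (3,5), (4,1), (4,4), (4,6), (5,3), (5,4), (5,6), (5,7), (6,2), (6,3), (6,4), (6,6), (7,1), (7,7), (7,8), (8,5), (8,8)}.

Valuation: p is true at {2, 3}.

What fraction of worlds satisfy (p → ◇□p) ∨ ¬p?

1: p → ◇□p is T, ¬p is T. ✓
2: p → ◇□p is F, ¬p is F. ✗
3: p → ◇□p is T, ¬p is F. ✓
4: p → ◇□p is T, ¬p is T. ✓
5: p → ◇□p is T, ¬p is T. ✓
6: p → ◇□p is T, ¬p is T. ✓
7: p → ◇□p is T, ¬p is T. ✓
8: p → ◇□p is T, ¬p is T. ✓
That's 7 of 8 worlds, so 7/8.

7/8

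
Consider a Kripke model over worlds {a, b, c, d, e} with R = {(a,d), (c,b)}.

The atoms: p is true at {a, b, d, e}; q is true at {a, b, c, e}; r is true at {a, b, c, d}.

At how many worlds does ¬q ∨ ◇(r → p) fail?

2

a: ¬q is F, ◇(r → p) is T. ✓
b: ¬q is F, ◇(r → p) is F. ✗
c: ¬q is F, ◇(r → p) is T. ✓
d: ¬q is T, ◇(r → p) is F. ✓
e: ¬q is F, ◇(r → p) is F. ✗
Satisfying worlds: {a, c, d}.
So ¬q ∨ ◇(r → p) fails at the other 2 worlds.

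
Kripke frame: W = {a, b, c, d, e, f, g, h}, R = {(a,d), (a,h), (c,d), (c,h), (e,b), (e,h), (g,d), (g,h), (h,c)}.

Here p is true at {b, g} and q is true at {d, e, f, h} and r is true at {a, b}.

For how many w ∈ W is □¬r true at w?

7

a: successors {d, h}; ¬r there: d:T, h:T. ✓
b: no successors, so □¬r holds vacuously. ✓
c: successors {d, h}; ¬r there: d:T, h:T. ✓
d: no successors, so □¬r holds vacuously. ✓
e: successors {b, h}; ¬r there: b:F, h:T. ✗
f: no successors, so □¬r holds vacuously. ✓
g: successors {d, h}; ¬r there: d:T, h:T. ✓
h: successors {c}; ¬r there: c:T. ✓
Satisfying worlds: {a, b, c, d, f, g, h}.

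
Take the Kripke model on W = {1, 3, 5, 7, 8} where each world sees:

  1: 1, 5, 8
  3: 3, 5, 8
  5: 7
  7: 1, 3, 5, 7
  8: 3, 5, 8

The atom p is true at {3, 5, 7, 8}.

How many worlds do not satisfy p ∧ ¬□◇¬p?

1: p is F, ¬□◇¬p is T. ✗
3: p is T, ¬□◇¬p is T. ✓
5: p is T, ¬□◇¬p is F. ✗
7: p is T, ¬□◇¬p is T. ✓
8: p is T, ¬□◇¬p is T. ✓
Satisfying worlds: {3, 7, 8}.
So p ∧ ¬□◇¬p fails at the other 2 worlds.

2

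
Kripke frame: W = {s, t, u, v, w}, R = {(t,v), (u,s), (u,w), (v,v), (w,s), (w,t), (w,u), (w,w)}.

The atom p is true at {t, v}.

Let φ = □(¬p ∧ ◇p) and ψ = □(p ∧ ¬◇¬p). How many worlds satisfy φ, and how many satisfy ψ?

For □(¬p ∧ ◇p):
s: no successors, so □(¬p ∧ ◇p) holds vacuously. ✓
t: successors {v}; ¬p ∧ ◇p there: v:F. ✗
u: successors {s, w}; ¬p ∧ ◇p there: s:F, w:T. ✗
v: successors {v}; ¬p ∧ ◇p there: v:F. ✗
w: successors {s, t, u, w}; ¬p ∧ ◇p there: s:F, t:F, u:F, w:T. ✗
— 1 world.
For □(p ∧ ¬◇¬p):
s: no successors, so □(p ∧ ¬◇¬p) holds vacuously. ✓
t: successors {v}; p ∧ ¬◇¬p there: v:T. ✓
u: successors {s, w}; p ∧ ¬◇¬p there: s:F, w:F. ✗
v: successors {v}; p ∧ ¬◇¬p there: v:T. ✓
w: successors {s, t, u, w}; p ∧ ¬◇¬p there: s:F, t:T, u:F, w:F. ✗
— 3 worlds.

1 and 3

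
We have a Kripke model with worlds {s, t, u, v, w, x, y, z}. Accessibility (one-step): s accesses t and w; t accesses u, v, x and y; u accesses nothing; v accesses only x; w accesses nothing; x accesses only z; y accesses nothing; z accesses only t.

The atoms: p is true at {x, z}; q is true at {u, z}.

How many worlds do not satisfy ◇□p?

5

s: successors {t, w}; □p there: t:F, w:T. ✓
t: successors {u, v, x, y}; □p there: u:T, v:T, x:T, y:T. ✓
u: no successors, so ◇□p fails. ✗
v: successors {x}; □p there: x:T. ✓
w: no successors, so ◇□p fails. ✗
x: successors {z}; □p there: z:F. ✗
y: no successors, so ◇□p fails. ✗
z: successors {t}; □p there: t:F. ✗
Satisfying worlds: {s, t, v}.
So ◇□p fails at the other 5 worlds.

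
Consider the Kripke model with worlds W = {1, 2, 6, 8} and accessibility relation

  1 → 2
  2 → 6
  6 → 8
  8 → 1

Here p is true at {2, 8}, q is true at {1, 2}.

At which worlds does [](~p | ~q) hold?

{2, 6, 8}

1: successors {2}; ~p | ~q there: 2:F. ✗
2: successors {6}; ~p | ~q there: 6:T. ✓
6: successors {8}; ~p | ~q there: 8:T. ✓
8: successors {1}; ~p | ~q there: 1:T. ✓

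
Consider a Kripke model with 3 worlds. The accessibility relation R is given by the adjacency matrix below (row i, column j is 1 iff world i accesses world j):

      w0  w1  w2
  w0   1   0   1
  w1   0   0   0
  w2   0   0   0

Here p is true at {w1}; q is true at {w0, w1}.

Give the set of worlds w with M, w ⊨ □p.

w0: successors {w0, w2}; p there: w0:F, w2:F. ✗
w1: no successors, so □p holds vacuously. ✓
w2: no successors, so □p holds vacuously. ✓

{w1, w2}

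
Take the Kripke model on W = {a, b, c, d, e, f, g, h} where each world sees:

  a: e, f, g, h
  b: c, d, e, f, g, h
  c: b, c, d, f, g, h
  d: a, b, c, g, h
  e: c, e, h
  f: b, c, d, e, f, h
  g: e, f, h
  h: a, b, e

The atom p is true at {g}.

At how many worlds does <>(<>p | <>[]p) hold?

6

a: successors {e, f, g, h}; <>p | <>[]p there: e:F, f:F, g:F, h:F. ✗
b: successors {c, d, e, f, g, h}; <>p | <>[]p there: c:T, d:T, e:F, f:F, g:F, h:F. ✓
c: successors {b, c, d, f, g, h}; <>p | <>[]p there: b:T, c:T, d:T, f:F, g:F, h:F. ✓
d: successors {a, b, c, g, h}; <>p | <>[]p there: a:T, b:T, c:T, g:F, h:F. ✓
e: successors {c, e, h}; <>p | <>[]p there: c:T, e:F, h:F. ✓
f: successors {b, c, d, e, f, h}; <>p | <>[]p there: b:T, c:T, d:T, e:F, f:F, h:F. ✓
g: successors {e, f, h}; <>p | <>[]p there: e:F, f:F, h:F. ✗
h: successors {a, b, e}; <>p | <>[]p there: a:T, b:T, e:F. ✓
Satisfying worlds: {b, c, d, e, f, h}.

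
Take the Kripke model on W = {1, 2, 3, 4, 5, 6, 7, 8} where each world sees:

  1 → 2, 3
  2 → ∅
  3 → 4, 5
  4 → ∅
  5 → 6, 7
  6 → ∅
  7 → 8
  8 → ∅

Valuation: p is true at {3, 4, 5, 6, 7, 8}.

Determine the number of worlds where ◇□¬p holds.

1: successors {2, 3}; □¬p there: 2:T, 3:F. ✓
2: no successors, so ◇□¬p fails. ✗
3: successors {4, 5}; □¬p there: 4:T, 5:F. ✓
4: no successors, so ◇□¬p fails. ✗
5: successors {6, 7}; □¬p there: 6:T, 7:F. ✓
6: no successors, so ◇□¬p fails. ✗
7: successors {8}; □¬p there: 8:T. ✓
8: no successors, so ◇□¬p fails. ✗
Satisfying worlds: {1, 3, 5, 7}.

4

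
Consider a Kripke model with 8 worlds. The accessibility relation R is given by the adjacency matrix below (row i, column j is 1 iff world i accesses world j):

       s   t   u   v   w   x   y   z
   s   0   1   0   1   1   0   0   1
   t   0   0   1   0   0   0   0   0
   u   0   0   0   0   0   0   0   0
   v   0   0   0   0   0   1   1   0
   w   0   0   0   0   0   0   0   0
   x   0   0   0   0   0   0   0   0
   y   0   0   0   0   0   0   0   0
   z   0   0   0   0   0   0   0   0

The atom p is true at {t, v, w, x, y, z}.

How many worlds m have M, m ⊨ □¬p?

s: successors {t, v, w, z}; ¬p there: t:F, v:F, w:F, z:F. ✗
t: successors {u}; ¬p there: u:T. ✓
u: no successors, so □¬p holds vacuously. ✓
v: successors {x, y}; ¬p there: x:F, y:F. ✗
w: no successors, so □¬p holds vacuously. ✓
x: no successors, so □¬p holds vacuously. ✓
y: no successors, so □¬p holds vacuously. ✓
z: no successors, so □¬p holds vacuously. ✓
Satisfying worlds: {t, u, w, x, y, z}.

6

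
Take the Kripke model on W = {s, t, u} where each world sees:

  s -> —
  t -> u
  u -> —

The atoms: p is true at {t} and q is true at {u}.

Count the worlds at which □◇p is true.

s: no successors, so □◇p holds vacuously. ✓
t: successors {u}; ◇p there: u:F. ✗
u: no successors, so □◇p holds vacuously. ✓
Satisfying worlds: {s, u}.

2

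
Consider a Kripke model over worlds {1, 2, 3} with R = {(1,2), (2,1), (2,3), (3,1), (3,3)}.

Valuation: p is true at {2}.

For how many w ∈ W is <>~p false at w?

1

1: successors {2}; ~p there: 2:F. ✗
2: successors {1, 3}; ~p there: 1:T, 3:T. ✓
3: successors {1, 3}; ~p there: 1:T, 3:T. ✓
Satisfying worlds: {2, 3}.
So <>~p fails at the other 1 world.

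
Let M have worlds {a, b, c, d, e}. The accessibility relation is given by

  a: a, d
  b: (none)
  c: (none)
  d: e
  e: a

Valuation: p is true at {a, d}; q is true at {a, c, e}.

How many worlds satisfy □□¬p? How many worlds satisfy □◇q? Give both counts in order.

2 and 5

For □□¬p:
a: successors {a, d}; □¬p there: a:F, d:T. ✗
b: no successors, so □□¬p holds vacuously. ✓
c: no successors, so □□¬p holds vacuously. ✓
d: successors {e}; □¬p there: e:F. ✗
e: successors {a}; □¬p there: a:F. ✗
— 2 worlds.
For □◇q:
a: successors {a, d}; ◇q there: a:T, d:T. ✓
b: no successors, so □◇q holds vacuously. ✓
c: no successors, so □◇q holds vacuously. ✓
d: successors {e}; ◇q there: e:T. ✓
e: successors {a}; ◇q there: a:T. ✓
— 5 worlds.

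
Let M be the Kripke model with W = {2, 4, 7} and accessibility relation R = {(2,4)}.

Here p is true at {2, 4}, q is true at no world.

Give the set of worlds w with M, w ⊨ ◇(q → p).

{2}

2: successors {4}; q → p there: 4:T. ✓
4: no successors, so ◇(q → p) fails. ✗
7: no successors, so ◇(q → p) fails. ✗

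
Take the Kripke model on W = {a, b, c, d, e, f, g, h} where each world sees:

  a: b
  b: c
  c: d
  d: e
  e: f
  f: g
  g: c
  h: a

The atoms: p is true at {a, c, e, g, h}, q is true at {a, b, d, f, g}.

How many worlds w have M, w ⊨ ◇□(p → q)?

5

a: successors {b}; □(p → q) there: b:F. ✗
b: successors {c}; □(p → q) there: c:T. ✓
c: successors {d}; □(p → q) there: d:F. ✗
d: successors {e}; □(p → q) there: e:T. ✓
e: successors {f}; □(p → q) there: f:T. ✓
f: successors {g}; □(p → q) there: g:F. ✗
g: successors {c}; □(p → q) there: c:T. ✓
h: successors {a}; □(p → q) there: a:T. ✓
Satisfying worlds: {b, d, e, g, h}.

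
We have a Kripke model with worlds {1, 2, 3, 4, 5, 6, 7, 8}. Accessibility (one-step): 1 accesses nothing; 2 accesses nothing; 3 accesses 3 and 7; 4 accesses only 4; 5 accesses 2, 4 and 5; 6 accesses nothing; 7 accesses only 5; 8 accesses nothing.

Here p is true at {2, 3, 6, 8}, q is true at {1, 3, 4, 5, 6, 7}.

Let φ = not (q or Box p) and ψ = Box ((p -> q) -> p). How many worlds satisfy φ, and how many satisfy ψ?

0 and 4

For not (q or Box p):
1: q or Box p is T. ✗
2: q or Box p is T. ✗
3: q or Box p is T. ✗
4: q or Box p is T. ✗
5: q or Box p is T. ✗
6: q or Box p is T. ✗
7: q or Box p is T. ✗
8: q or Box p is T. ✗
— 0 worlds.
For Box ((p -> q) -> p):
1: no successors, so Box ((p -> q) -> p) holds vacuously. ✓
2: no successors, so Box ((p -> q) -> p) holds vacuously. ✓
3: successors {3, 7}; (p -> q) -> p there: 3:T, 7:F. ✗
4: successors {4}; (p -> q) -> p there: 4:F. ✗
5: successors {2, 4, 5}; (p -> q) -> p there: 2:T, 4:F, 5:F. ✗
6: no successors, so Box ((p -> q) -> p) holds vacuously. ✓
7: successors {5}; (p -> q) -> p there: 5:F. ✗
8: no successors, so Box ((p -> q) -> p) holds vacuously. ✓
— 4 worlds.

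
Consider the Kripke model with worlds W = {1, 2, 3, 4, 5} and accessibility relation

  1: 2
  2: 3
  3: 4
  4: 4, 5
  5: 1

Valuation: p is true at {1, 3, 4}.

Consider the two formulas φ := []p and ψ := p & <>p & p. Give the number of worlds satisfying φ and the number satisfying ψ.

For []p:
1: successors {2}; p there: 2:F. ✗
2: successors {3}; p there: 3:T. ✓
3: successors {4}; p there: 4:T. ✓
4: successors {4, 5}; p there: 4:T, 5:F. ✗
5: successors {1}; p there: 1:T. ✓
— 3 worlds.
For p & <>p & p:
1: p & <>p is F, p is T. ✗
2: p & <>p is F, p is F. ✗
3: p & <>p is T, p is T. ✓
4: p & <>p is T, p is T. ✓
5: p & <>p is F, p is F. ✗
— 2 worlds.

3 and 2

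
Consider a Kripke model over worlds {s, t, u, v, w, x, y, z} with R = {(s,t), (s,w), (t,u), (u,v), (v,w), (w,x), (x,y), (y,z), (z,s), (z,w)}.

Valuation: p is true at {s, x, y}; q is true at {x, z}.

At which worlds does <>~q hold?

{s, t, u, v, x, z}

s: successors {t, w}; ~q there: t:T, w:T. ✓
t: successors {u}; ~q there: u:T. ✓
u: successors {v}; ~q there: v:T. ✓
v: successors {w}; ~q there: w:T. ✓
w: successors {x}; ~q there: x:F. ✗
x: successors {y}; ~q there: y:T. ✓
y: successors {z}; ~q there: z:F. ✗
z: successors {s, w}; ~q there: s:T, w:T. ✓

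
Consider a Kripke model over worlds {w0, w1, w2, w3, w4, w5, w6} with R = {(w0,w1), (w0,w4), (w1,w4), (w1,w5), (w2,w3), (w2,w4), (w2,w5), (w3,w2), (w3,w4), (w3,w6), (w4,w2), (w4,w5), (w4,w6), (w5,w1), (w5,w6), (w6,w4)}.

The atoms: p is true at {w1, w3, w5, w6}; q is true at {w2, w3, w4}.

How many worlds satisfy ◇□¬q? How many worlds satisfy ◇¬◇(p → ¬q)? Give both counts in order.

3 and 0

For ◇□¬q:
w0: successors {w1, w4}; □¬q there: w1:F, w4:F. ✗
w1: successors {w4, w5}; □¬q there: w4:F, w5:T. ✓
w2: successors {w3, w4, w5}; □¬q there: w3:F, w4:F, w5:T. ✓
w3: successors {w2, w4, w6}; □¬q there: w2:F, w4:F, w6:F. ✗
w4: successors {w2, w5, w6}; □¬q there: w2:F, w5:T, w6:F. ✓
w5: successors {w1, w6}; □¬q there: w1:F, w6:F. ✗
w6: successors {w4}; □¬q there: w4:F. ✗
— 3 worlds.
For ◇¬◇(p → ¬q):
w0: successors {w1, w4}; ¬◇(p → ¬q) there: w1:F, w4:F. ✗
w1: successors {w4, w5}; ¬◇(p → ¬q) there: w4:F, w5:F. ✗
w2: successors {w3, w4, w5}; ¬◇(p → ¬q) there: w3:F, w4:F, w5:F. ✗
w3: successors {w2, w4, w6}; ¬◇(p → ¬q) there: w2:F, w4:F, w6:F. ✗
w4: successors {w2, w5, w6}; ¬◇(p → ¬q) there: w2:F, w5:F, w6:F. ✗
w5: successors {w1, w6}; ¬◇(p → ¬q) there: w1:F, w6:F. ✗
w6: successors {w4}; ¬◇(p → ¬q) there: w4:F. ✗
— 0 worlds.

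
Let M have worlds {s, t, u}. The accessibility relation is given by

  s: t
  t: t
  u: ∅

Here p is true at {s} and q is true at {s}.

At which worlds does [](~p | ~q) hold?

{s, t, u}

s: successors {t}; ~p | ~q there: t:T. ✓
t: successors {t}; ~p | ~q there: t:T. ✓
u: no successors, so [](~p | ~q) holds vacuously. ✓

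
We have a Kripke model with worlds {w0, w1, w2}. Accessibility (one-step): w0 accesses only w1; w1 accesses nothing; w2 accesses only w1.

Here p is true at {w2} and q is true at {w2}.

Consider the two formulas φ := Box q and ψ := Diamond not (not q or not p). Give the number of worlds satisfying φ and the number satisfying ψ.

For Box q:
w0: successors {w1}; q there: w1:F. ✗
w1: no successors, so Box q holds vacuously. ✓
w2: successors {w1}; q there: w1:F. ✗
— 1 world.
For Diamond not (not q or not p):
w0: successors {w1}; not (not q or not p) there: w1:F. ✗
w1: no successors, so Diamond not (not q or not p) fails. ✗
w2: successors {w1}; not (not q or not p) there: w1:F. ✗
— 0 worlds.

1 and 0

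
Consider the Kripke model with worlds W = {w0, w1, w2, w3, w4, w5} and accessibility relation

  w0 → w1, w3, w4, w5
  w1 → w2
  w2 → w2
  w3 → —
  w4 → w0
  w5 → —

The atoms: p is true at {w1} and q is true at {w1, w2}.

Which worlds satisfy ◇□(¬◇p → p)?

{w0}

w0: successors {w1, w3, w4, w5}; □(¬◇p → p) there: w1:F, w3:T, w4:T, w5:T. ✓
w1: successors {w2}; □(¬◇p → p) there: w2:F. ✗
w2: successors {w2}; □(¬◇p → p) there: w2:F. ✗
w3: no successors, so ◇□(¬◇p → p) fails. ✗
w4: successors {w0}; □(¬◇p → p) there: w0:F. ✗
w5: no successors, so ◇□(¬◇p → p) fails. ✗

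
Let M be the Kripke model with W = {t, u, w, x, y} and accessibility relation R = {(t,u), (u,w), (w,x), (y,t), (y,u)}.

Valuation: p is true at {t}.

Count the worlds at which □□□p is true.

3

t: successors {u}; □□p there: u:F. ✗
u: successors {w}; □□p there: w:T. ✓
w: successors {x}; □□p there: x:T. ✓
x: no successors, so □□□p holds vacuously. ✓
y: successors {t, u}; □□p there: t:F, u:F. ✗
Satisfying worlds: {u, w, x}.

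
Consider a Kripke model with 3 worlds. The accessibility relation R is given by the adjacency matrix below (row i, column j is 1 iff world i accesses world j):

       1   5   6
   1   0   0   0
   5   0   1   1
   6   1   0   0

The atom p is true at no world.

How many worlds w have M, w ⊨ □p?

1: no successors, so □p holds vacuously. ✓
5: successors {5, 6}; p there: 5:F, 6:F. ✗
6: successors {1}; p there: 1:F. ✗
Satisfying worlds: {1}.

1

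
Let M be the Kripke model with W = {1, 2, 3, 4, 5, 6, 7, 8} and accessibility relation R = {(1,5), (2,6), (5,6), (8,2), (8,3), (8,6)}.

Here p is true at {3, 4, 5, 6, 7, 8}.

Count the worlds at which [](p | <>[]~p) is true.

8

1: successors {5}; p | <>[]~p there: 5:T. ✓
2: successors {6}; p | <>[]~p there: 6:T. ✓
3: no successors, so [](p | <>[]~p) holds vacuously. ✓
4: no successors, so [](p | <>[]~p) holds vacuously. ✓
5: successors {6}; p | <>[]~p there: 6:T. ✓
6: no successors, so [](p | <>[]~p) holds vacuously. ✓
7: no successors, so [](p | <>[]~p) holds vacuously. ✓
8: successors {2, 3, 6}; p | <>[]~p there: 2:T, 3:T, 6:T. ✓
Satisfying worlds: {1, 2, 3, 4, 5, 6, 7, 8}.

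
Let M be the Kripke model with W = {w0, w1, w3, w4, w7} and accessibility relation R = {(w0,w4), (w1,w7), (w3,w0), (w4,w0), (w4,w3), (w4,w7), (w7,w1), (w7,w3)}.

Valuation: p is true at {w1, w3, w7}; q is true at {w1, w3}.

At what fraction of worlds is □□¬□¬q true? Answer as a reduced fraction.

1/5

w0: successors {w4}; □¬□¬q there: w4:F. ✗
w1: successors {w7}; □¬□¬q there: w7:F. ✗
w3: successors {w0}; □¬□¬q there: w0:T. ✓
w4: successors {w0, w3, w7}; □¬□¬q there: w0:T, w3:F, w7:F. ✗
w7: successors {w1, w3}; □¬□¬q there: w1:T, w3:F. ✗
That's 1 of 5 worlds, so 1/5.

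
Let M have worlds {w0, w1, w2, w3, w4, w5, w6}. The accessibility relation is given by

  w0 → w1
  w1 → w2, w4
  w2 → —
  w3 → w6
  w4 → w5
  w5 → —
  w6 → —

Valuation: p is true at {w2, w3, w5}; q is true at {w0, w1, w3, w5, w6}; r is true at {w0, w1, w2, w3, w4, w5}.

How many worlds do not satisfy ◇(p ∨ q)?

w0: successors {w1}; p ∨ q there: w1:T. ✓
w1: successors {w2, w4}; p ∨ q there: w2:T, w4:F. ✓
w2: no successors, so ◇(p ∨ q) fails. ✗
w3: successors {w6}; p ∨ q there: w6:T. ✓
w4: successors {w5}; p ∨ q there: w5:T. ✓
w5: no successors, so ◇(p ∨ q) fails. ✗
w6: no successors, so ◇(p ∨ q) fails. ✗
Satisfying worlds: {w0, w1, w3, w4}.
So ◇(p ∨ q) fails at the other 3 worlds.

3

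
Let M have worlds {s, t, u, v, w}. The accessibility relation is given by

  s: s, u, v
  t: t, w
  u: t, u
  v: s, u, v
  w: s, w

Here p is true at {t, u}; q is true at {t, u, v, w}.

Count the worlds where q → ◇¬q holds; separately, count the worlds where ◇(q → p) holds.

For q → ◇¬q:
s: q is F, ◇¬q is T. ✓
t: q is T, ◇¬q is F. ✗
u: q is T, ◇¬q is F. ✗
v: q is T, ◇¬q is T. ✓
w: q is T, ◇¬q is T. ✓
— 3 worlds.
For ◇(q → p):
s: successors {s, u, v}; q → p there: s:T, u:T, v:F. ✓
t: successors {t, w}; q → p there: t:T, w:F. ✓
u: successors {t, u}; q → p there: t:T, u:T. ✓
v: successors {s, u, v}; q → p there: s:T, u:T, v:F. ✓
w: successors {s, w}; q → p there: s:T, w:F. ✓
— 5 worlds.

3 and 5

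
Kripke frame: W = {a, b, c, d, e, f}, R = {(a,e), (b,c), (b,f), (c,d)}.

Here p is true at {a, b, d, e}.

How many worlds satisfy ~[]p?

1

a: []p is T. ✗
b: []p is F. ✓
c: []p is T. ✗
d: []p is T. ✗
e: []p is T. ✗
f: []p is T. ✗
Satisfying worlds: {b}.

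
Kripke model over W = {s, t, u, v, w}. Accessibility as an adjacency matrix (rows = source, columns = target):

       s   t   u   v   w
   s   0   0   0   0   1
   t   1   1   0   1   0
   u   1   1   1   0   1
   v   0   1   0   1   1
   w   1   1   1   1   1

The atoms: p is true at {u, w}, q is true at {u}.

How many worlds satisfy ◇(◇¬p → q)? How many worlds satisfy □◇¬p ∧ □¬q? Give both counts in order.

For ◇(◇¬p → q):
s: successors {w}; ◇¬p → q there: w:F. ✗
t: successors {s, t, v}; ◇¬p → q there: s:T, t:F, v:F. ✓
u: successors {s, t, u, w}; ◇¬p → q there: s:T, t:F, u:T, w:F. ✓
v: successors {t, v, w}; ◇¬p → q there: t:F, v:F, w:F. ✗
w: successors {s, t, u, v, w}; ◇¬p → q there: s:T, t:F, u:T, v:F, w:F. ✓
— 3 worlds.
For □◇¬p ∧ □¬q:
s: □◇¬p is T, □¬q is T. ✓
t: □◇¬p is F, □¬q is T. ✗
u: □◇¬p is F, □¬q is F. ✗
v: □◇¬p is T, □¬q is T. ✓
w: □◇¬p is F, □¬q is F. ✗
— 2 worlds.

3 and 2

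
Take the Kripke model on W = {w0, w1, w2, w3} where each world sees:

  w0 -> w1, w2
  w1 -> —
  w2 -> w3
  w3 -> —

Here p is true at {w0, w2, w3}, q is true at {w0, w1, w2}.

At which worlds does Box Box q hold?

w0: successors {w1, w2}; Box q there: w1:T, w2:F. ✗
w1: no successors, so Box Box q holds vacuously. ✓
w2: successors {w3}; Box q there: w3:T. ✓
w3: no successors, so Box Box q holds vacuously. ✓

{w1, w2, w3}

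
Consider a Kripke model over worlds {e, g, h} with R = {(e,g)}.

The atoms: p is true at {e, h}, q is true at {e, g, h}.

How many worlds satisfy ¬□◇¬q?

e: □◇¬q is F. ✓
g: □◇¬q is T. ✗
h: □◇¬q is T. ✗
Satisfying worlds: {e}.

1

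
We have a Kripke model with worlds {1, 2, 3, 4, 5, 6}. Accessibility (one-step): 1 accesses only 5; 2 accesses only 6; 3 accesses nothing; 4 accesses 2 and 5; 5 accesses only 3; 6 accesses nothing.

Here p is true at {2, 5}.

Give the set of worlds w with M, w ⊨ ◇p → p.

{2, 3, 5, 6}

1: ◇p is T, p is F. ✗
2: ◇p is F, p is T. ✓
3: ◇p is F, p is F. ✓
4: ◇p is T, p is F. ✗
5: ◇p is F, p is T. ✓
6: ◇p is F, p is F. ✓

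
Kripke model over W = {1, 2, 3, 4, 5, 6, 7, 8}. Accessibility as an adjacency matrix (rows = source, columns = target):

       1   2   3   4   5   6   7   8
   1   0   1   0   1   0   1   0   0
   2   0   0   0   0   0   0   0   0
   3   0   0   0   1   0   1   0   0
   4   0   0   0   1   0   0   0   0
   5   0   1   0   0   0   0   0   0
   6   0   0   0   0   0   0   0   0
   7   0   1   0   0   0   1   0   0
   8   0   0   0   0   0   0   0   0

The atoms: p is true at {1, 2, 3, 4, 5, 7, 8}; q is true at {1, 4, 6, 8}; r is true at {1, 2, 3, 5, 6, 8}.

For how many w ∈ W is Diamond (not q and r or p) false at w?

1: successors {2, 4, 6}; not q and r or p there: 2:T, 4:T, 6:F. ✓
2: no successors, so Diamond (not q and r or p) fails. ✗
3: successors {4, 6}; not q and r or p there: 4:T, 6:F. ✓
4: successors {4}; not q and r or p there: 4:T. ✓
5: successors {2}; not q and r or p there: 2:T. ✓
6: no successors, so Diamond (not q and r or p) fails. ✗
7: successors {2, 6}; not q and r or p there: 2:T, 6:F. ✓
8: no successors, so Diamond (not q and r or p) fails. ✗
Satisfying worlds: {1, 3, 4, 5, 7}.
So Diamond (not q and r or p) fails at the other 3 worlds.

3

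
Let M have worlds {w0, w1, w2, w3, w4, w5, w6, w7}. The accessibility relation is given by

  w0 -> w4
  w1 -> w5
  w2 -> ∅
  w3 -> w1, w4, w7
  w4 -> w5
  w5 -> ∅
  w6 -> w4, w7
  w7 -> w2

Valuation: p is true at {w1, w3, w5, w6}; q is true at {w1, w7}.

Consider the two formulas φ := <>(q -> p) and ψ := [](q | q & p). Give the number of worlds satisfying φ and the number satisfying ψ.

For <>(q -> p):
w0: successors {w4}; q -> p there: w4:T. ✓
w1: successors {w5}; q -> p there: w5:T. ✓
w2: no successors, so <>(q -> p) fails. ✗
w3: successors {w1, w4, w7}; q -> p there: w1:T, w4:T, w7:F. ✓
w4: successors {w5}; q -> p there: w5:T. ✓
w5: no successors, so <>(q -> p) fails. ✗
w6: successors {w4, w7}; q -> p there: w4:T, w7:F. ✓
w7: successors {w2}; q -> p there: w2:T. ✓
— 6 worlds.
For [](q | q & p):
w0: successors {w4}; q | q & p there: w4:F. ✗
w1: successors {w5}; q | q & p there: w5:F. ✗
w2: no successors, so [](q | q & p) holds vacuously. ✓
w3: successors {w1, w4, w7}; q | q & p there: w1:T, w4:F, w7:T. ✗
w4: successors {w5}; q | q & p there: w5:F. ✗
w5: no successors, so [](q | q & p) holds vacuously. ✓
w6: successors {w4, w7}; q | q & p there: w4:F, w7:T. ✗
w7: successors {w2}; q | q & p there: w2:F. ✗
— 2 worlds.

6 and 2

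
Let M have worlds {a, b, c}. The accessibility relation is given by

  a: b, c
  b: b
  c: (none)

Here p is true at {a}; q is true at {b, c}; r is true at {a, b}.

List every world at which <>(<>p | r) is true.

a: successors {b, c}; <>p | r there: b:T, c:F. ✓
b: successors {b}; <>p | r there: b:T. ✓
c: no successors, so <>(<>p | r) fails. ✗

{a, b}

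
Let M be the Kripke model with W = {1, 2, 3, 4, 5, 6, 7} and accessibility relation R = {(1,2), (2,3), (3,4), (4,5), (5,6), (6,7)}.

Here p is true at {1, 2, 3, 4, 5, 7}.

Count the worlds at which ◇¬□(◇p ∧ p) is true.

3

1: successors {2}; ¬□(◇p ∧ p) there: 2:F. ✗
2: successors {3}; ¬□(◇p ∧ p) there: 3:F. ✗
3: successors {4}; ¬□(◇p ∧ p) there: 4:T. ✓
4: successors {5}; ¬□(◇p ∧ p) there: 5:T. ✓
5: successors {6}; ¬□(◇p ∧ p) there: 6:T. ✓
6: successors {7}; ¬□(◇p ∧ p) there: 7:F. ✗
7: no successors, so ◇¬□(◇p ∧ p) fails. ✗
Satisfying worlds: {3, 4, 5}.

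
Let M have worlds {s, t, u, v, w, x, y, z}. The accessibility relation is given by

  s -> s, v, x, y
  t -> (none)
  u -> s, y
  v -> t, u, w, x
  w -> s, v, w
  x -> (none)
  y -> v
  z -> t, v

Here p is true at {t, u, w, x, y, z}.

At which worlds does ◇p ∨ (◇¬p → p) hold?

s: ◇p is T, ◇¬p → p is F. ✓
t: ◇p is F, ◇¬p → p is T. ✓
u: ◇p is T, ◇¬p → p is T. ✓
v: ◇p is T, ◇¬p → p is T. ✓
w: ◇p is T, ◇¬p → p is T. ✓
x: ◇p is F, ◇¬p → p is T. ✓
y: ◇p is F, ◇¬p → p is T. ✓
z: ◇p is T, ◇¬p → p is T. ✓

{s, t, u, v, w, x, y, z}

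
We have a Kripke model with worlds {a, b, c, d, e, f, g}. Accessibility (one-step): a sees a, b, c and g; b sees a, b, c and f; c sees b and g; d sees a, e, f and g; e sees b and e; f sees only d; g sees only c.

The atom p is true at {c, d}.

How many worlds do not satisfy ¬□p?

2

a: □p is F. ✓
b: □p is F. ✓
c: □p is F. ✓
d: □p is F. ✓
e: □p is F. ✓
f: □p is T. ✗
g: □p is T. ✗
Satisfying worlds: {a, b, c, d, e}.
So ¬□p fails at the other 2 worlds.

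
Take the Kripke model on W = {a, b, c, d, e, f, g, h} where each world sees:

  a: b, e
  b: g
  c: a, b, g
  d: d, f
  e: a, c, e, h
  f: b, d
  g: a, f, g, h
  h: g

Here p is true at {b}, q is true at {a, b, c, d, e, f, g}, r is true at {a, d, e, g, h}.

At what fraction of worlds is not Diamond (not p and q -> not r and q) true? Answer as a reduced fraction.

a: Diamond (not p and q -> not r and q) is T. ✗
b: Diamond (not p and q -> not r and q) is F. ✓
c: Diamond (not p and q -> not r and q) is T. ✗
d: Diamond (not p and q -> not r and q) is T. ✗
e: Diamond (not p and q -> not r and q) is T. ✗
f: Diamond (not p and q -> not r and q) is T. ✗
g: Diamond (not p and q -> not r and q) is T. ✗
h: Diamond (not p and q -> not r and q) is F. ✓
That's 2 of 8 worlds, so 2/8 = 1/4.

1/4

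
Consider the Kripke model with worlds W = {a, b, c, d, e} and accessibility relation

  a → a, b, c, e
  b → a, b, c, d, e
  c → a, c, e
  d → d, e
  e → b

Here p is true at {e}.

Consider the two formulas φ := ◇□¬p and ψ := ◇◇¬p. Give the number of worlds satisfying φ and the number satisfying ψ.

4 and 5

For ◇□¬p:
a: successors {a, b, c, e}; □¬p there: a:F, b:F, c:F, e:T. ✓
b: successors {a, b, c, d, e}; □¬p there: a:F, b:F, c:F, d:F, e:T. ✓
c: successors {a, c, e}; □¬p there: a:F, c:F, e:T. ✓
d: successors {d, e}; □¬p there: d:F, e:T. ✓
e: successors {b}; □¬p there: b:F. ✗
— 4 worlds.
For ◇◇¬p:
a: successors {a, b, c, e}; ◇¬p there: a:T, b:T, c:T, e:T. ✓
b: successors {a, b, c, d, e}; ◇¬p there: a:T, b:T, c:T, d:T, e:T. ✓
c: successors {a, c, e}; ◇¬p there: a:T, c:T, e:T. ✓
d: successors {d, e}; ◇¬p there: d:T, e:T. ✓
e: successors {b}; ◇¬p there: b:T. ✓
— 5 worlds.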